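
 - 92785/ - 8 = 11598+1/8 =11598.12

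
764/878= 382/439= 0.87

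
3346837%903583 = 636088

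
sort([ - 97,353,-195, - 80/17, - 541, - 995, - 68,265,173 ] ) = [-995,  -  541 , - 195,-97,  -  68, - 80/17,173,265,353] 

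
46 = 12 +34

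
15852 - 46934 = -31082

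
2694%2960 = 2694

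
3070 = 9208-6138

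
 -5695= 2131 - 7826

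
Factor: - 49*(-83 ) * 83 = 337561 = 7^2*83^2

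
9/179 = 9/179= 0.05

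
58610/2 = 29305 = 29305.00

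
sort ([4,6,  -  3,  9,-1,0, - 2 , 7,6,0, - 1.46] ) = [-3, - 2, - 1.46, - 1,0,0, 4 , 6,6 , 7,  9]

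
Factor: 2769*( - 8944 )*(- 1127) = 27911209872= 2^4*3^1*7^2*13^2*23^1*43^1*71^1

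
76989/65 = 1184 + 29/65 =1184.45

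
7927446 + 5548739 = 13476185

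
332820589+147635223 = 480455812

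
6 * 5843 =35058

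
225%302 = 225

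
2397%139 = 34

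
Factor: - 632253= -3^1*73^1*2887^1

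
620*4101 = 2542620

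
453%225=3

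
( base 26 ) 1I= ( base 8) 54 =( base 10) 44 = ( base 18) 28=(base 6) 112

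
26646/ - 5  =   - 5330 + 4/5=- 5329.20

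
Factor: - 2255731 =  - 2255731^1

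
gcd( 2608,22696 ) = 8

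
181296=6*30216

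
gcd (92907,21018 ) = 93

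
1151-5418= - 4267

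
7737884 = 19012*407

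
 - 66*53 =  - 3498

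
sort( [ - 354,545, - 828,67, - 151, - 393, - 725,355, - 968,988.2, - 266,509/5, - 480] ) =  [-968, - 828, - 725,-480, - 393,-354, - 266, - 151,67, 509/5,355,  545, 988.2] 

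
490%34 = 14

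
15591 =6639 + 8952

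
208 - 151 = 57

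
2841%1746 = 1095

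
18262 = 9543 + 8719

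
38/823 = 38/823 = 0.05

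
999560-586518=413042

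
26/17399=26/17399 = 0.00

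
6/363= 2/121= 0.02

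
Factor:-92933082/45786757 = - 2^1*3^4*11^3  *  431^1*1697^( -1 ) *26981^(-1 )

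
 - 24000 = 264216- 288216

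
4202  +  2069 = 6271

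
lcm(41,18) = 738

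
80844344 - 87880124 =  - 7035780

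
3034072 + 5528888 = 8562960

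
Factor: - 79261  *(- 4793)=7^1*13^2*67^1*4793^1  =  379897973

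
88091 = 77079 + 11012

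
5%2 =1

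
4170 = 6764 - 2594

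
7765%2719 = 2327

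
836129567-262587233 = 573542334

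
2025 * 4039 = 8178975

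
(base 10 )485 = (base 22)101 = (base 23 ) L2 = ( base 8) 745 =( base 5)3420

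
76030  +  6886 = 82916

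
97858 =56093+41765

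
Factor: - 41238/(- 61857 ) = 2/3 = 2^1*3^(- 1)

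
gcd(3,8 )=1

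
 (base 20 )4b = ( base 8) 133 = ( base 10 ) 91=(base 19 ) 4f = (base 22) 43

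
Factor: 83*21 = 3^1*7^1*83^1 = 1743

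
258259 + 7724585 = 7982844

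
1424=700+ 724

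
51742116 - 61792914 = - 10050798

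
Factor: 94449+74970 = 3^1 * 56473^1 = 169419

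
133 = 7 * 19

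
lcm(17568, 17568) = 17568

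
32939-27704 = 5235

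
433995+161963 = 595958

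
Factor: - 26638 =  -2^1*19^1*701^1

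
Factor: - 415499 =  - 7^1*59357^1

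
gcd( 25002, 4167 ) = 4167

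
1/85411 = 1/85411 = 0.00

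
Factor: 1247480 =2^3*5^1*13^1* 2399^1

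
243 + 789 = 1032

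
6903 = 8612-1709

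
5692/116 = 1423/29=49.07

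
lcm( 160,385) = 12320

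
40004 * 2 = 80008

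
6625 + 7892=14517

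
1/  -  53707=-1/53707  =  -  0.00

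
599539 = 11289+588250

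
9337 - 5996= 3341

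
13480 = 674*20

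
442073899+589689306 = 1031763205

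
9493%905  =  443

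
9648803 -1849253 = 7799550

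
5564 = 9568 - 4004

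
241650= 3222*75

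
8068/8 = 1008 + 1/2 = 1008.50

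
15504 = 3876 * 4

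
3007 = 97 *31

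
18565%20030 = 18565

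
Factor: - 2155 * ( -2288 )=2^4 * 5^1 *11^1*13^1*431^1= 4930640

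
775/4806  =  775/4806 = 0.16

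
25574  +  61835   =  87409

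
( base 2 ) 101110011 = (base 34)AV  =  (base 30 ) cb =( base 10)371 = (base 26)e7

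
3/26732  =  3/26732  =  0.00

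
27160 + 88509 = 115669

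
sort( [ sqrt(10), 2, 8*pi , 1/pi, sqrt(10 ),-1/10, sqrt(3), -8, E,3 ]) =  [ - 8, - 1/10, 1/pi , sqrt(3 ), 2  ,  E, 3, sqrt( 10 ),sqrt ( 10),8*pi ]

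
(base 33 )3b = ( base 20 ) 5A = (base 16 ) 6E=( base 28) 3Q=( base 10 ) 110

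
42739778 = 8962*4769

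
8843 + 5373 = 14216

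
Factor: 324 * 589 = 190836  =  2^2*3^4*19^1*31^1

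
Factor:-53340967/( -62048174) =2^(-1)*31^ ( - 1)*1000777^(-1 )*53340967^1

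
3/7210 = 3/7210 = 0.00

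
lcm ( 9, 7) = 63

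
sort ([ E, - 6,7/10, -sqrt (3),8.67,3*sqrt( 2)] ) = [ - 6, - sqrt(3),7/10 , E,3*sqrt(2), 8.67 ]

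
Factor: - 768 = -2^8*3^1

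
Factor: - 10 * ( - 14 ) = 2^2*5^1*7^1 = 140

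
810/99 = 90/11 = 8.18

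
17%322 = 17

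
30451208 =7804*3902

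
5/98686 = 5/98686 = 0.00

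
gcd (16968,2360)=8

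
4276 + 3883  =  8159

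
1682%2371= 1682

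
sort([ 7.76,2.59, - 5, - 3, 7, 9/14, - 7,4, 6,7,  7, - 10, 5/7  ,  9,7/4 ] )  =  [-10,  -  7, - 5, - 3, 9/14 , 5/7,  7/4,2.59, 4,  6,7,7,7,  7.76,9]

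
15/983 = 15/983 = 0.02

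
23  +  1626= 1649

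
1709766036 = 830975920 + 878790116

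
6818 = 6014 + 804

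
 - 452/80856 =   -  113/20214 = - 0.01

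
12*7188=86256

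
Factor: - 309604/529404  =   - 3^(-1 )*17^1*29^1 * 281^ (- 1 ) = - 493/843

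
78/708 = 13/118=0.11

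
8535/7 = 8535/7 = 1219.29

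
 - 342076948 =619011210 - 961088158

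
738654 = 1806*409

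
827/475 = 827/475  =  1.74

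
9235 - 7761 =1474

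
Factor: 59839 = 13^1*4603^1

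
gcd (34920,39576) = 2328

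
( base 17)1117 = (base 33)4QC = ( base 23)9K5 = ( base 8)12152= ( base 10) 5226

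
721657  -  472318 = 249339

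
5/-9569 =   -  5/9569 = - 0.00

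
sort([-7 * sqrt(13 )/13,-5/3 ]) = [ - 7*sqrt( 13) /13, - 5/3] 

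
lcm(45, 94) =4230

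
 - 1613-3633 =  - 5246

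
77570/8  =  9696 + 1/4 = 9696.25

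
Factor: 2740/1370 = 2 =2^1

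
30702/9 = 3411 + 1/3=   3411.33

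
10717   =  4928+5789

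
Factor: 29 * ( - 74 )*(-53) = 113738 = 2^1*29^1*37^1*53^1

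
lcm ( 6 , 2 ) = 6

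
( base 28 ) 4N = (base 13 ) A5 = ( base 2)10000111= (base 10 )135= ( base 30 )4F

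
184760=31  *5960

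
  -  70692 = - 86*822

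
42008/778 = 21004/389= 53.99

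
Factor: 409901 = 409901^1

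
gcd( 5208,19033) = 7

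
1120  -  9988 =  - 8868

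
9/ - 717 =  - 1 + 236/239=- 0.01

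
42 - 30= 12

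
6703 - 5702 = 1001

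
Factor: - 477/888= - 159/296 = - 2^(  -  3)*3^1 *37^ ( - 1) * 53^1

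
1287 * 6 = 7722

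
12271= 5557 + 6714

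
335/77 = 4  +  27/77 = 4.35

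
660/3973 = 660/3973 = 0.17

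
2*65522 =131044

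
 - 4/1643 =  - 1 + 1639/1643 = - 0.00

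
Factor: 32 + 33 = 65 = 5^1*13^1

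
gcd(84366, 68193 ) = 9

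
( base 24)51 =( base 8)171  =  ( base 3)11111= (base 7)232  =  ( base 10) 121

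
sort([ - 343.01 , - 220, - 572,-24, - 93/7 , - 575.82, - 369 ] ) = [ - 575.82, - 572, - 369, - 343.01, - 220, - 24, - 93/7]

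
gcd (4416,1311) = 69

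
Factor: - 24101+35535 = 2^1* 5717^1 = 11434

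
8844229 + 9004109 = 17848338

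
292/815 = 292/815 = 0.36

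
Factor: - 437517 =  - 3^2*173^1 * 281^1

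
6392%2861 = 670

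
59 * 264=15576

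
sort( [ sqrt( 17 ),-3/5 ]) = [-3/5, sqrt( 17) ] 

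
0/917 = 0 = 0.00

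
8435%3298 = 1839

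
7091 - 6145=946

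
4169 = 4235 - 66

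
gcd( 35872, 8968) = 8968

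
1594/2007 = 1594/2007 = 0.79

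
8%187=8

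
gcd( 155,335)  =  5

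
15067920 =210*71752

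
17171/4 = 4292 + 3/4= 4292.75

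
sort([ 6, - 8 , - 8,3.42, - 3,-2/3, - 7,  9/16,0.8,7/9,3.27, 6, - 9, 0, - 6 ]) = [-9,  -  8, - 8, - 7, - 6,-3, - 2/3,0,9/16,  7/9,0.8, 3.27,3.42,6,  6 ]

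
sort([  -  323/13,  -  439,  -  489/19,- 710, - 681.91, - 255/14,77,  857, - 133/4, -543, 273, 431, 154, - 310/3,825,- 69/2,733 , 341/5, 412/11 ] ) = [ - 710,-681.91 , - 543, - 439, - 310/3,-69/2 ,-133/4, - 489/19, - 323/13,-255/14, 412/11,341/5, 77 , 154,273,431, 733, 825, 857 ]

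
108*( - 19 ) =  - 2052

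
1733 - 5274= - 3541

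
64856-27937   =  36919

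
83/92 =83/92 = 0.90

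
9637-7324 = 2313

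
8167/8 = 8167/8 =1020.88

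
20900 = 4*5225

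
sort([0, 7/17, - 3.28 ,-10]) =[ - 10,- 3.28,  0,7/17] 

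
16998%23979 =16998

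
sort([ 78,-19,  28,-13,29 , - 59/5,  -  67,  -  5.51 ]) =[ - 67, - 19 , -13,  -  59/5, - 5.51,28, 29,78] 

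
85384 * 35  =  2988440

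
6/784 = 3/392 =0.01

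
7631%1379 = 736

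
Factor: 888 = 2^3*3^1*37^1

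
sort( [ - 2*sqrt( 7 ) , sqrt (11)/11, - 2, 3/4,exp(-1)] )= [-2*sqrt (7), - 2, sqrt( 11) /11 , exp(-1 ), 3/4 ]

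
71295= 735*97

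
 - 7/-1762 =7/1762=0.00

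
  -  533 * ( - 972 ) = 518076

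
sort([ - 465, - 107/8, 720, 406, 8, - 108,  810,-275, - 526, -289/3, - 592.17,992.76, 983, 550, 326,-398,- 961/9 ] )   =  [-592.17, - 526, - 465, - 398, - 275,-108, - 961/9, - 289/3, - 107/8 , 8, 326, 406,  550, 720,810, 983, 992.76] 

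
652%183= 103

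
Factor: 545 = 5^1*109^1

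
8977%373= 25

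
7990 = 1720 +6270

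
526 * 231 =121506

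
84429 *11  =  928719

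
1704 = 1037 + 667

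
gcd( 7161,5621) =77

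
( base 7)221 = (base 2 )1110001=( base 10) 113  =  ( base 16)71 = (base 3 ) 11012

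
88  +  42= 130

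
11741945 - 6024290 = 5717655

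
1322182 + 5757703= 7079885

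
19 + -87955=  - 87936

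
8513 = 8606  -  93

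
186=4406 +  -4220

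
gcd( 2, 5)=1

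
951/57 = 317/19 = 16.68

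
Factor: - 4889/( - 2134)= 2^( - 1 )*11^(- 1)*97^ ( - 1 )*4889^1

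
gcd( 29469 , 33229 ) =47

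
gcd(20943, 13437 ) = 9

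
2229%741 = 6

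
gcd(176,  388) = 4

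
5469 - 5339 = 130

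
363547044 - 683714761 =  - 320167717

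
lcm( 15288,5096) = 15288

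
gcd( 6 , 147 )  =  3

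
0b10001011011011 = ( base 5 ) 241143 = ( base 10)8923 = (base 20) 1263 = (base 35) 79x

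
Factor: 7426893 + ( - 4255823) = 3171070=2^1 * 5^1*7^1*89^1*509^1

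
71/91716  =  71/91716 = 0.00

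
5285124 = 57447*92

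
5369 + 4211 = 9580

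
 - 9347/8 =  - 1169 + 5/8 = -1168.38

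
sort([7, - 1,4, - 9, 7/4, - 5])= [ - 9, - 5, - 1 , 7/4, 4, 7 ] 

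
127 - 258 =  - 131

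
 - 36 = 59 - 95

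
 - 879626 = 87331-966957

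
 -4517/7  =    -  4517/7= - 645.29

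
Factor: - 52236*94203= - 4920787908 = - 2^2*3^6*  1163^1*1451^1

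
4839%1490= 369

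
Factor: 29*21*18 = 10962=2^1 * 3^3 * 7^1*29^1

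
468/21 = 156/7  =  22.29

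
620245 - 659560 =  - 39315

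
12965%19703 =12965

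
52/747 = 52/747=0.07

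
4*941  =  3764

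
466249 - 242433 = 223816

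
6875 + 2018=8893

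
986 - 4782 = - 3796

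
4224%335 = 204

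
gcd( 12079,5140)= 257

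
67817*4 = 271268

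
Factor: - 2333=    - 2333^1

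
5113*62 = 317006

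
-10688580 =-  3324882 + - 7363698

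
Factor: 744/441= 248/147=2^3 *3^( - 1 ) *7^ ( - 2 )*31^1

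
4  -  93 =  - 89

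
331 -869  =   - 538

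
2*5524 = 11048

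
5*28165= 140825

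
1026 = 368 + 658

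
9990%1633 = 192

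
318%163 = 155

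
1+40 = 41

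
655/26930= 131/5386 = 0.02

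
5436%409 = 119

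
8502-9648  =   - 1146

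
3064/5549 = 3064/5549 = 0.55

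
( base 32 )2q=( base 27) 39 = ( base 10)90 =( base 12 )76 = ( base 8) 132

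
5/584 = 5/584 = 0.01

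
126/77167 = 126/77167= 0.00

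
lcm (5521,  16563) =16563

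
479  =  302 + 177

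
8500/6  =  1416 + 2/3 = 1416.67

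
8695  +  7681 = 16376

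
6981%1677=273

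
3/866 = 3/866 = 0.00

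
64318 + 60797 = 125115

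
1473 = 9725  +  -8252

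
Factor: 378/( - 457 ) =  - 2^1*3^3*7^1*457^( - 1 )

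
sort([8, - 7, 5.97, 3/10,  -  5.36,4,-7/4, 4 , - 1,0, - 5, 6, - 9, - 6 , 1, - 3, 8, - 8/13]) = [ -9, - 7 , - 6, - 5.36, - 5, - 3, - 7/4, - 1, - 8/13,0,3/10, 1,4, 4, 5.97,  6,8,8 ]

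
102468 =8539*12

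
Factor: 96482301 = 3^1*32160767^1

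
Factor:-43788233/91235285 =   -  5^( - 1) * 43^1 * 179^1*1787^(-1)*5689^1 * 10211^( - 1)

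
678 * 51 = 34578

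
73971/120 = 616 + 17/40 = 616.42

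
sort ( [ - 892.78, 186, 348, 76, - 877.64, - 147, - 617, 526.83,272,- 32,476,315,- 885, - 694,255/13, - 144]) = [ - 892.78, -885, - 877.64, - 694,- 617, - 147, - 144, - 32,  255/13 , 76  ,  186, 272 , 315, 348, 476  ,  526.83]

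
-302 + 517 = 215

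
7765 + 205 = 7970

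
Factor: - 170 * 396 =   -  2^3* 3^2*5^1*11^1*17^1 = - 67320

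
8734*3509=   30647606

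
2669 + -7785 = -5116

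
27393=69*397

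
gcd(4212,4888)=52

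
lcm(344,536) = 23048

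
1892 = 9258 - 7366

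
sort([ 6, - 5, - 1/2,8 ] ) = [ - 5, - 1/2,6,  8]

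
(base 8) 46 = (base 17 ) 24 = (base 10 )38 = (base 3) 1102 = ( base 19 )20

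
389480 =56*6955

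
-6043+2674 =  - 3369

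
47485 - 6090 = 41395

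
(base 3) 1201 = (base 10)46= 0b101110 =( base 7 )64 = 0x2E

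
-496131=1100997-1597128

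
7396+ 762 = 8158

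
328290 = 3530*93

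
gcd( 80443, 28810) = 1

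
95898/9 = 10655 + 1/3 = 10655.33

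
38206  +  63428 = 101634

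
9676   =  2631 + 7045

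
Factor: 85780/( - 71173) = - 2^2*5^1*103^( -1 )*691^ (  -  1)*4289^1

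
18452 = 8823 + 9629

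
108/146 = 54/73 = 0.74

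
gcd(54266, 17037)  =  631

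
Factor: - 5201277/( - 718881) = 29^( - 1)* 67^1* 113^1*229^1*8263^( - 1)= 1733759/239627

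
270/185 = 1+ 17/37= 1.46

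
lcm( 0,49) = 0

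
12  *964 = 11568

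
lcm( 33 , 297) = 297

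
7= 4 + 3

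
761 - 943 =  - 182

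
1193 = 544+649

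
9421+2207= 11628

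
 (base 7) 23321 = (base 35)4v8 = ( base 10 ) 5993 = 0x1769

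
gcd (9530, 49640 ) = 10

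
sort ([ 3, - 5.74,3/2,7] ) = [  -  5.74, 3/2, 3, 7] 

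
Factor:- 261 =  - 3^2*29^1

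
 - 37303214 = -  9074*4111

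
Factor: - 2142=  - 2^1*3^2 * 7^1*17^1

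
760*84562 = 64267120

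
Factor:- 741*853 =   -  3^1*13^1 * 19^1*853^1 =-  632073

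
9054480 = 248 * 36510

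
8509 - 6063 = 2446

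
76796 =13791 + 63005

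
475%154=13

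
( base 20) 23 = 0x2b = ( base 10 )43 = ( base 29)1e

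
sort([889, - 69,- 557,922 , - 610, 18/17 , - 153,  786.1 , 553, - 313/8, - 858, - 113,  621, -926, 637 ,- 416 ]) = [  -  926,-858,  -  610,-557, - 416 , - 153,- 113, - 69, - 313/8 , 18/17,553 , 621,637,786.1,889, 922]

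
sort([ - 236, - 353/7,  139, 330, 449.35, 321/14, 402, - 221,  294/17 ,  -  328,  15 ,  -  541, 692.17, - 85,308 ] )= [ - 541, - 328, - 236,  -  221, - 85, - 353/7,15,  294/17,321/14,  139,308, 330, 402 , 449.35,  692.17] 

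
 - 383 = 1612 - 1995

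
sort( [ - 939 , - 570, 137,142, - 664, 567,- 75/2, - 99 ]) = [ - 939 , - 664, - 570, - 99, - 75/2,137, 142, 567 ]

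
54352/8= 6794 = 6794.00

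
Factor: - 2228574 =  - 2^1*3^1* 61^1*6089^1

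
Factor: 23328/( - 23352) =-2^2*3^5*7^( - 1 )*139^( - 1 ) = - 972/973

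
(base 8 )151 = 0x69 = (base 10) 105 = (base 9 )126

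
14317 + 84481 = 98798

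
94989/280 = 94989/280 = 339.25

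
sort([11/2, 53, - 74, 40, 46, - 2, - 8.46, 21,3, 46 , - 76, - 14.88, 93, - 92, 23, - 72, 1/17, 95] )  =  [ - 92 , - 76, - 74, - 72, - 14.88, - 8.46, - 2,1/17,3,11/2,21, 23,40, 46, 46 , 53,93,95] 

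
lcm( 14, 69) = 966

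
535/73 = 7 + 24/73 = 7.33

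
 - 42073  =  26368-68441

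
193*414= 79902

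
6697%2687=1323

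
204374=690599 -486225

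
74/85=74/85=0.87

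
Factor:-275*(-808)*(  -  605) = - 2^3*5^3*11^3*101^1= - 134431000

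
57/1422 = 19/474=0.04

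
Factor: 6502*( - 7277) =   -  2^1*19^1*383^1*3251^1 = - 47315054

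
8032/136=1004/17 = 59.06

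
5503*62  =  341186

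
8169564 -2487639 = 5681925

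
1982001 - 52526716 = -50544715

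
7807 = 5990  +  1817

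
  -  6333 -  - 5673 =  - 660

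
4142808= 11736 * 353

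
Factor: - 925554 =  - 2^1*3^1*7^1*22037^1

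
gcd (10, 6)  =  2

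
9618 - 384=9234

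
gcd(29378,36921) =397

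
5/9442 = 5/9442 = 0.00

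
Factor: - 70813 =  - 19^1*3727^1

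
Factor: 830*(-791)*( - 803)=527193590 = 2^1*5^1*7^1 * 11^1*73^1*83^1* 113^1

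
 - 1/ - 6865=1/6865 = 0.00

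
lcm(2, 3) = 6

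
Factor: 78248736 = 2^5*3^2*97^1 * 2801^1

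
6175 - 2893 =3282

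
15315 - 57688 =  - 42373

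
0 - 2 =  - 2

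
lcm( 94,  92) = 4324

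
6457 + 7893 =14350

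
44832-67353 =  - 22521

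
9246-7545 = 1701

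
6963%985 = 68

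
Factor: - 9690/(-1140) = 17/2 = 2^( - 1) *17^1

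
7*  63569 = 444983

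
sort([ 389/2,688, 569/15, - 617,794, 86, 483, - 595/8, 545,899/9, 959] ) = [-617,-595/8, 569/15,86, 899/9,389/2,483, 545, 688,  794,959 ] 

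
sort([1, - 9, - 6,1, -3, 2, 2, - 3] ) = [ - 9, - 6, - 3,-3,1, 1, 2 , 2]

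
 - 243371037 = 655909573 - 899280610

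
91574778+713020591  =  804595369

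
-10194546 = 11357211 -21551757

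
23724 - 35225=  -  11501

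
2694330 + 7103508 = 9797838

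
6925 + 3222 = 10147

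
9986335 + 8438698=18425033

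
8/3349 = 8/3349 = 0.00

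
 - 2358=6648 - 9006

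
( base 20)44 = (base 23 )3F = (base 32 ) 2K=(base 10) 84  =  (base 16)54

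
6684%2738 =1208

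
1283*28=35924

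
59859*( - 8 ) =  - 478872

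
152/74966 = 76/37483 = 0.00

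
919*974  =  895106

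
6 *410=2460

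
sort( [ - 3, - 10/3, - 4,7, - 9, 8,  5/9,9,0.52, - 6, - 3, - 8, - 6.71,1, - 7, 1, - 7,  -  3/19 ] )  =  [ - 9, - 8, - 7, - 7, - 6.71, - 6, - 4, - 10/3 , - 3,-3, - 3/19,0.52,5/9,1,1,7, 8,  9]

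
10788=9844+944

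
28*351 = 9828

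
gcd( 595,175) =35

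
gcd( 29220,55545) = 15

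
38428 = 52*739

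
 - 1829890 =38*( - 48155) 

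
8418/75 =112+6/25 =112.24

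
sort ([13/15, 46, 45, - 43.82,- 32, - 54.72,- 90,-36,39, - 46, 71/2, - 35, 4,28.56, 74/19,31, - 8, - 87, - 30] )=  [ - 90, - 87, - 54.72  , - 46, - 43.82, - 36,-35, - 32, - 30, - 8 , 13/15  ,  74/19, 4, 28.56, 31,71/2, 39,45,  46 ]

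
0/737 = 0  =  0.00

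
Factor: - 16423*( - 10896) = 2^4*3^1*11^1*227^1*1493^1 = 178945008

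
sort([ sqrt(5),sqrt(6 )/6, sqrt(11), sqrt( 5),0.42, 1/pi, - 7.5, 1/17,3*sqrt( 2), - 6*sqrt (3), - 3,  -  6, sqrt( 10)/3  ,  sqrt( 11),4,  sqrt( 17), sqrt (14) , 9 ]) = [ - 6*sqrt( 3 ), - 7.5, - 6, - 3,1/17,1/pi , sqrt( 6)/6,0.42, sqrt( 10)/3,sqrt (5) , sqrt( 5 ),sqrt( 11 ),sqrt(11 ),sqrt ( 14),4,sqrt( 17 ), 3*sqrt(2), 9 ]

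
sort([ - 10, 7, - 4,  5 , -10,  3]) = [ - 10, - 10,-4,  3,5, 7] 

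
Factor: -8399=  -  37^1*227^1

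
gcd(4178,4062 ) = 2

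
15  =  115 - 100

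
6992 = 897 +6095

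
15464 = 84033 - 68569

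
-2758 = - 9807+7049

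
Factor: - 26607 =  - 3^1*7^2 *181^1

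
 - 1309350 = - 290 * 4515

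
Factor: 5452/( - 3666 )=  -58/39 = - 2^1*3^( - 1 )*13^( - 1)*29^1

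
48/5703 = 16/1901= 0.01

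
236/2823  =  236/2823 = 0.08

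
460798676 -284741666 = 176057010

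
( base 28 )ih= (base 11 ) 434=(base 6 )2225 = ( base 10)521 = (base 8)1011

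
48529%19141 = 10247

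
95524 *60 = 5731440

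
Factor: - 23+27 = 4 = 2^2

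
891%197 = 103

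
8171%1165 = 16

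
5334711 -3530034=1804677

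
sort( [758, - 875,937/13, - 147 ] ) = [ - 875, - 147,  937/13 , 758]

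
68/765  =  4/45 =0.09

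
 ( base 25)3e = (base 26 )3B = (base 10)89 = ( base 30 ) 2T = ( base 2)1011001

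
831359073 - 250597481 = 580761592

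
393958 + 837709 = 1231667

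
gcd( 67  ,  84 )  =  1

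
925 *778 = 719650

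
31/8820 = 31/8820  =  0.00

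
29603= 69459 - 39856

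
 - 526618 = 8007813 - 8534431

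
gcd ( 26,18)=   2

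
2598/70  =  37+4/35=37.11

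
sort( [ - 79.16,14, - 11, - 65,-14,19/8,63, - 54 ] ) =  [-79.16, -65, - 54, - 14, - 11, 19/8, 14, 63 ]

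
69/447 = 23/149 = 0.15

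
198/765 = 22/85 = 0.26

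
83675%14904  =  9155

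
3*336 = 1008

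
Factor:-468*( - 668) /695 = 2^4*3^2*5^(-1) * 13^1*139^( - 1)*167^1 = 312624/695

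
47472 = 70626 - 23154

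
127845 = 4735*27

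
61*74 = 4514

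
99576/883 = 99576/883= 112.77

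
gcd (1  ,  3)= 1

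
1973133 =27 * 73079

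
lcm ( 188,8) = 376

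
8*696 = 5568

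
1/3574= 1/3574 =0.00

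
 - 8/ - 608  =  1/76 = 0.01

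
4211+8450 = 12661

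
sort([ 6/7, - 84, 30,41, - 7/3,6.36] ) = [ - 84,-7/3, 6/7, 6.36, 30,41]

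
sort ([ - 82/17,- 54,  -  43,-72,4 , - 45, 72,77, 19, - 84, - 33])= [ - 84, - 72, - 54, - 45, - 43,-33,-82/17, 4, 19, 72, 77] 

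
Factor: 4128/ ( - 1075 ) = - 96/25  =  - 2^5*3^1*  5^( - 2 ) 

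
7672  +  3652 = 11324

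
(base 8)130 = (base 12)74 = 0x58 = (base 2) 1011000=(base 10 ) 88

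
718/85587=718/85587 = 0.01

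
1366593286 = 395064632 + 971528654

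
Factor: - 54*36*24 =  -46656 = -  2^6*3^6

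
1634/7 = 1634/7 = 233.43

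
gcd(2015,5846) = 1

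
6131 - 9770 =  - 3639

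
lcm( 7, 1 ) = 7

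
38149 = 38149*1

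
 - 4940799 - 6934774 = -11875573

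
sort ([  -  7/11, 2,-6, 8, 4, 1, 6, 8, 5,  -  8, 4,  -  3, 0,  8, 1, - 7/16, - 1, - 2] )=[-8  , - 6, - 3,-2 , - 1, - 7/11 , - 7/16, 0,1,1, 2, 4 , 4, 5,  6,8,  8, 8 ] 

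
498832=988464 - 489632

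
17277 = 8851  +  8426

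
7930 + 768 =8698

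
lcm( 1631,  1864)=13048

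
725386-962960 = -237574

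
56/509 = 56/509 = 0.11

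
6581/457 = 6581/457= 14.40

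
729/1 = 729 = 729.00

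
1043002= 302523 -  - 740479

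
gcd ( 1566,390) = 6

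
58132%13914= 2476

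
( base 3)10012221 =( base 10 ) 2347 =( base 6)14511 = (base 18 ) 747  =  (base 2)100100101011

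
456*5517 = 2515752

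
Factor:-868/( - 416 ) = 217/104= 2^( - 3 ) *7^1*13^ ( - 1)*31^1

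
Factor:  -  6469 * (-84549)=3^1*6469^1*28183^1 = 546947481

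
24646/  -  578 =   -  12323/289 = - 42.64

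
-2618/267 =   -  2618/267  =  -  9.81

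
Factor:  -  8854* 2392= -2^4 * 13^1*19^1*23^1*233^1 =- 21178768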